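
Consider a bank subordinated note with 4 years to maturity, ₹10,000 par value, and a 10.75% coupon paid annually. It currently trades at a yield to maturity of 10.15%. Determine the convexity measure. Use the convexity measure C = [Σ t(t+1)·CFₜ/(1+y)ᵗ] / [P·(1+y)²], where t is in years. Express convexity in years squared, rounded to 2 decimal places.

13.54

With y = 0.1015:
  t   CF        PV=CF/(1+0.1015)^t    t·PV        t(t+1)·PV
  1     1,075.00       975.9419       975.9419       1,951.8838
  2     1,075.00       886.0117     1,772.0234       5,316.0703
  3     1,075.00       804.3683     2,413.1050       9,652.4199
  4    11,075.00     7,523.2541    30,093.0163     150,465.0815
  Σ                 10,189.5760    35,254.0866     167,385.4554
P = 10,189.5760.
Convexity = Σ t(t+1)·PV / [P·(1+y)²] = 167,385.4554 / (10,189.5760 × 1.213302) = 13.53919.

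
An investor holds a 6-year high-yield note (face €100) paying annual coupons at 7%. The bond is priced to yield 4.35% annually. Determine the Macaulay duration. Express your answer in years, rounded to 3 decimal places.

5.163 years

Periodic yield y = 0.0435. Discount each cash flow and weight by its year:
  t   CF        PV=CF/(1+0.0435)^t    t·PV
  1         7.00         6.7082         6.7082
  2         7.00         6.4286        12.8571
  3         7.00         6.1606        18.4817
  4         7.00         5.9038        23.6150
  5         7.00         5.6576        28.2882
  6       107.00        82.8761       497.2563
  Σ                    113.7348       587.2066
Price P = Σ PV = 113.7348.
Macaulay duration = Σ(t·PV) / P = 587.2066 / 113.7348 = 5.16295 years.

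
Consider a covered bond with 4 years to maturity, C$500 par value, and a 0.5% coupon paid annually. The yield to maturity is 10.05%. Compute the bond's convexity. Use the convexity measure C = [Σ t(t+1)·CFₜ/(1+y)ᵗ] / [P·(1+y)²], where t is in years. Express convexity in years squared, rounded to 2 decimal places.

16.31

With y = 0.1005:
  t   CF        PV=CF/(1+0.1005)^t    t·PV        t(t+1)·PV
  1         2.50         2.2717         2.2717           4.5434
  2         2.50         2.0642         4.1285          12.3854
  3         2.50         1.8757         5.6272          22.5087
  4       502.50       342.5909     1,370.3638       6,851.8189
  Σ                    348.8026     1,382.3911       6,891.2564
P = 348.8026.
Convexity = Σ t(t+1)·PV / [P·(1+y)²] = 6,891.2564 / (348.8026 × 1.211100) = 16.31318.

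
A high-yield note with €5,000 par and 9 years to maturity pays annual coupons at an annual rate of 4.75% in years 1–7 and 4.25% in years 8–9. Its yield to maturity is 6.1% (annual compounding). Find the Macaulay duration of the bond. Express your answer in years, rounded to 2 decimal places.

7.44 years

Periodic yield y = 0.061. Discount each cash flow and weight by its year:
  t   CF        PV=CF/(1+0.061)^t    t·PV
  1       237.50       223.8454       223.8454
  2       237.50       210.9759       421.9518
  3       237.50       198.8463       596.5388
  4       237.50       187.4140       749.6561
  5       237.50       176.6390       883.1952
  6       237.50       166.4835       998.9013
  7       237.50       156.9119     1,098.3834
  8       212.50       132.3232     1,058.5853
  9     5,212.50     3,059.1982    27,532.7837
  Σ                  4,512.6375    33,563.8410
Price P = Σ PV = 4,512.6375.
Macaulay duration = Σ(t·PV) / P = 33,563.8410 / 4,512.6375 = 7.43774 years.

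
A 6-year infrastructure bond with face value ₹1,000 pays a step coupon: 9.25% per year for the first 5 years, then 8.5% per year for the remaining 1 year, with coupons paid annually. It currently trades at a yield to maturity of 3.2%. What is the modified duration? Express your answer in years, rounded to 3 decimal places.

4.866 years

Periodic yield y = 0.032. First find Macaulay duration:
  t   CF        PV=CF/(1+0.032)^t    t·PV
  1        92.50        89.6318        89.6318
  2        92.50        86.8525       173.7050
  3        92.50        84.1594       252.4782
  4        92.50        81.5498       326.1992
  5        92.50        79.0211       395.1057
  6     1,085.00       898.1555     5,388.9333
  Σ                  1,319.3702     6,626.0531
P = 1,319.3702; Macaulay duration = 6,626.0531 / 1,319.3702 = 5.02213 years.
Modified duration = D_Mac / (1 + y) = 5.02213 / 1.032 = 4.86641 years.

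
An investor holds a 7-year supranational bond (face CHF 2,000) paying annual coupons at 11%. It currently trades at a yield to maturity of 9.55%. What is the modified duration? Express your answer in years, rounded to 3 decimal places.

Periodic yield y = 0.0955. First find Macaulay duration:
  t   CF        PV=CF/(1+0.0955)^t    t·PV
  1       220.00       200.8215       200.8215
  2       220.00       183.3150       366.6299
  3       220.00       167.3345       502.0036
  4       220.00       152.7472       610.9887
  5       220.00       139.4315       697.1573
  6       220.00       127.2765       763.6593
  7     2,220.00     1,172.3743     8,206.6203
  Σ                  2,143.3005    11,347.8806
P = 2,143.3005; Macaulay duration = 11,347.8806 / 2,143.3005 = 5.29458 years.
Modified duration = D_Mac / (1 + y) = 5.29458 / 1.0955 = 4.83303 years.

4.833 years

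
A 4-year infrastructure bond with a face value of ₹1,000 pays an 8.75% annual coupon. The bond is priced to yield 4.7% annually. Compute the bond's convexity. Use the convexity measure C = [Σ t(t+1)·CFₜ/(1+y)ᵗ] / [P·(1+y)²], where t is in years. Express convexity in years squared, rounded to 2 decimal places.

15.67

With y = 0.047:
  t   CF        PV=CF/(1+0.047)^t    t·PV        t(t+1)·PV
  1        87.50        83.5721        83.5721         167.1442
  2        87.50        79.8205       159.6411         478.9233
  3        87.50        76.2374       228.7122         914.8487
  4     1,087.50       904.9874     3,619.9497      18,099.7483
  Σ                  1,144.6175     4,091.8750      19,660.6644
P = 1,144.6175.
Convexity = Σ t(t+1)·PV / [P·(1+y)²] = 19,660.6644 / (1,144.6175 × 1.096209) = 15.66911.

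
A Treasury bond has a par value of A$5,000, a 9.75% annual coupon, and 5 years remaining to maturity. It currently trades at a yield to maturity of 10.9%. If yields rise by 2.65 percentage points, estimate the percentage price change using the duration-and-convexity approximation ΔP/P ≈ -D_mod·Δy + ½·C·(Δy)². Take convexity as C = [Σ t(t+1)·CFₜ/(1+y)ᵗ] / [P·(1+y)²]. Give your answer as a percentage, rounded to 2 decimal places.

With y = 0.109:
  t   CF        PV=CF/(1+0.109)^t    t·PV        t(t+1)·PV
  1       487.50       439.5852       439.5852         879.1704
  2       487.50       396.3798       792.7596       2,378.2789
  3       487.50       357.4209     1,072.2628       4,289.0512
  4       487.50       322.2912     1,289.1648       6,445.8238
  5     5,487.50     3,271.2731    16,356.3655      98,138.1930
  Σ                  4,786.9502    19,950.1379     112,130.5173
P = 4,786.9502; D_Mac = 4.16761 yrs; D_mod = 3.75799 yrs; C = 19.04591.
Duration effect: -3.75799 × (+0.0265) = -0.099587
Convexity effect: 0.5 × 19.04591 × (0.0265)² = +0.0066875
ΔP/P ≈ -0.099587 + 0.0066875 = -0.092899 = -9.2899%.

-9.29%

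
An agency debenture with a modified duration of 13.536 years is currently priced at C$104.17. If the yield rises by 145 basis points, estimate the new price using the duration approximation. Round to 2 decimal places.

C$83.72

Duration approximation: ΔP/P ≈ -D_mod · Δy = -13.536 × (+0.0145) = -0.196272.
New price ≈ 104.17 × (1 - 0.196272) = 83.72434576.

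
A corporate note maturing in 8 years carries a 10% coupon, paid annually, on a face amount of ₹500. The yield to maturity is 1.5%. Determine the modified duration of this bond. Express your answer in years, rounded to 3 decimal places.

6.269 years

Periodic yield y = 0.015. First find Macaulay duration:
  t   CF        PV=CF/(1+0.015)^t    t·PV
  1        50.00        49.2611        49.2611
  2        50.00        48.5331        97.0662
  3        50.00        47.8158       143.4475
  4        50.00        47.1092       188.4368
  5        50.00        46.4130       232.0651
  6        50.00        45.7271       274.3627
  7        50.00        45.0513       315.3594
  8       550.00       488.2411     3,905.9289
  Σ                    818.1518     5,205.9277
P = 818.1518; Macaulay duration = 5,205.9277 / 818.1518 = 6.36303 years.
Modified duration = D_Mac / (1 + y) = 6.36303 / 1.015 = 6.26900 years.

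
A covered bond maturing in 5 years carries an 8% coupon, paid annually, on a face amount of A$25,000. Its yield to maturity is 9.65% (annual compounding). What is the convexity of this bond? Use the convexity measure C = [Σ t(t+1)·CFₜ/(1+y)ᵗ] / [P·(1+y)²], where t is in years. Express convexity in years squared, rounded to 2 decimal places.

With y = 0.0965:
  t   CF        PV=CF/(1+0.0965)^t    t·PV        t(t+1)·PV
  1     2,000.00     1,823.9854     1,823.9854       3,647.9708
  2     2,000.00     1,663.4614     3,326.9228       9,980.7683
  3     2,000.00     1,517.0646     4,551.1939      18,204.7758
  4     2,000.00     1,383.5519     5,534.2076      27,671.0378
  5    27,000.00    17,034.1546    85,170.7729     511,024.6375
  Σ                 23,422.2179   100,407.0826     570,529.1901
P = 23,422.2179.
Convexity = Σ t(t+1)·PV / [P·(1+y)²] = 570,529.1901 / (23,422.2179 × 1.202312) = 20.25968.

20.26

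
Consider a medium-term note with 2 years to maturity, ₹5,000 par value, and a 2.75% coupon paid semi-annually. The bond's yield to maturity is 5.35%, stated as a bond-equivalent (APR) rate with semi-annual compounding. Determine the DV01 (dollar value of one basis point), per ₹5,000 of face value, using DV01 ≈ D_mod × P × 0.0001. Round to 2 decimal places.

₹0.91

Periodic yield y = 0.02675.
  t   CF        PV=CF/(1+0.02675)^t    t·PV
  1        68.75        66.9589        66.9589
  2        68.75        65.2144       130.4287
  3        68.75        63.5153       190.5460
  4     5,068.75     4,560.8105    18,243.2419
  Σ                  4,756.4990    18,631.1755
P = 4,756.4990; D_Mac = 3.91699 half-year periods = 1.95850 yrs; D_mod = 1.90747 yrs.
DV01 ≈ 1.90747 × 4,756.4990 × 0.0001 = 0.907289.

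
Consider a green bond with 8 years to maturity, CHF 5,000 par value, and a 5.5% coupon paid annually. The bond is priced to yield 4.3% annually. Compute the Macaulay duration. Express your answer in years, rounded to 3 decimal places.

6.740 years

Periodic yield y = 0.043. Discount each cash flow and weight by its year:
  t   CF        PV=CF/(1+0.043)^t    t·PV
  1       275.00       263.6625       263.6625
  2       275.00       252.7924       505.5849
  3       275.00       242.3705       727.1115
  4       275.00       232.3782       929.5130
  5       275.00       222.7979     1,113.9897
  6       275.00       213.6126     1,281.6755
  7       275.00       204.8059     1,433.6415
  8     5,275.00     3,766.5869    30,132.6955
  Σ                  5,399.0071    36,387.8741
Price P = Σ PV = 5,399.0071.
Macaulay duration = Σ(t·PV) / P = 36,387.8741 / 5,399.0071 = 6.73973 years.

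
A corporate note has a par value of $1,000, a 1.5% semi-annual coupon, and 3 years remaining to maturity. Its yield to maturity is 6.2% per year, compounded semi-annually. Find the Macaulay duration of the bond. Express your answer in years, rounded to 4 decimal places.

2.9400 years

Periodic yield y = 0.031. Discount each cash flow and weight by its period:
  t   CF        PV=CF/(1+0.031)^t    t·PV
  1         7.50         7.2745         7.2745
  2         7.50         7.0558        14.1115
  3         7.50         6.8436        20.5308
  4         7.50         6.6378        26.5513
  5         7.50         6.4383        32.1913
  6     1,007.50       838.8669     5,033.2015
  Σ                    873.1169     5,133.8609
Price P = Σ PV = 873.1169.
Macaulay duration = Σ(t·PV) / P = 5,133.8609 / 873.1169 = 5.87992 half-year periods.
In years: 5.87992 / 2 = 2.93996 years.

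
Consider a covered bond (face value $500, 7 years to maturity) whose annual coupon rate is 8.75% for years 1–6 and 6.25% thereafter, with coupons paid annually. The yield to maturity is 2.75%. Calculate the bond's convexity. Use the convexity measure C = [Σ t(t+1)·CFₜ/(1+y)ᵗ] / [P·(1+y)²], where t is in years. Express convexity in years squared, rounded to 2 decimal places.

40.37

With y = 0.0275:
  t   CF        PV=CF/(1+0.0275)^t    t·PV        t(t+1)·PV
  1        43.75        42.5791        42.5791          85.1582
  2        43.75        41.4395        82.8790         248.6369
  3        43.75        40.3304       120.9912         483.9648
  4        43.75        39.2510       157.0040         785.0200
  5        43.75        38.2005       191.0024       1,146.0146
  6        43.75        37.1781       223.0685       1,561.4798
  7       531.25       439.3657     3,075.5598      24,604.4780
  Σ                    678.3442     3,893.0840      28,914.7524
P = 678.3442.
Convexity = Σ t(t+1)·PV / [P·(1+y)²] = 28,914.7524 / (678.3442 × 1.055756) = 40.37436.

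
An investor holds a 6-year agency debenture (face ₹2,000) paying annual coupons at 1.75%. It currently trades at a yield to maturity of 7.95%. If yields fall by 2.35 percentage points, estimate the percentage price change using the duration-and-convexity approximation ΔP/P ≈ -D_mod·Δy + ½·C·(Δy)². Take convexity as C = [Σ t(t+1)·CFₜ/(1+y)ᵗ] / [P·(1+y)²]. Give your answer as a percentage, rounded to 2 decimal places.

+13.32%

With y = 0.0795:
  t   CF        PV=CF/(1+0.0795)^t    t·PV        t(t+1)·PV
  1        35.00        32.4224        32.4224          64.8448
  2        35.00        30.0347        60.0693         180.2080
  3        35.00        27.8228        83.4683         333.8730
  4        35.00        25.7737       103.0950         515.4748
  5        35.00        23.8756       119.3781         716.2689
  6     2,035.00     1,285.9632     7,715.7791      54,010.4535
  Σ                  1,425.8924     8,114.2122      55,821.1230
P = 1,425.8924; D_Mac = 5.69062 yrs; D_mod = 5.27153 yrs; C = 33.59437.
Duration effect: -5.27153 × (-0.0235) = +0.123881
Convexity effect: 0.5 × 33.59437 × (-0.0235)² = +0.0092762
ΔP/P ≈ +0.123881 + 0.0092762 = +0.133157 = +13.3157%.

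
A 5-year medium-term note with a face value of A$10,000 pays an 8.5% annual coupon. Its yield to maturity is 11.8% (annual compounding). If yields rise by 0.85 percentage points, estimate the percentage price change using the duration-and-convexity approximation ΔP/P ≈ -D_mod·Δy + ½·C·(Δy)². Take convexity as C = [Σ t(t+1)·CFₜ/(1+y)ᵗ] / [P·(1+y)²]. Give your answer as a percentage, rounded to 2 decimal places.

-3.14%

With y = 0.118:
  t   CF        PV=CF/(1+0.118)^t    t·PV        t(t+1)·PV
  1       850.00       760.2862       760.2862       1,520.5725
  2       850.00       680.0413     1,360.0827       4,080.2481
  3       850.00       608.2660     1,824.7979       7,299.1916
  4       850.00       544.0662     2,176.2646      10,881.3231
  5    10,850.00     6,211.8466    31,059.2329     186,355.3972
  Σ                  8,804.5063    37,180.6643     210,136.7324
P = 8,804.5063; D_Mac = 4.22291 yrs; D_mod = 3.77720 yrs; C = 19.09472.
Duration effect: -3.77720 × (+0.0085) = -0.032106
Convexity effect: 0.5 × 19.09472 × (0.0085)² = +0.0006898
ΔP/P ≈ -0.032106 + 0.0006898 = -0.031416 = -3.1416%.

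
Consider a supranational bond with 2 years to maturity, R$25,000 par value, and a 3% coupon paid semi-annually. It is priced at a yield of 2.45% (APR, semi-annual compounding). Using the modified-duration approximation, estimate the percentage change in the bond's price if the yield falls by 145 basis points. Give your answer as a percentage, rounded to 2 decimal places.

+2.80%

Periodic yield y = 0.01225. Modified duration first:
  t   CF        PV=CF/(1+0.01225)^t    t·PV
  1       375.00       370.4618       370.4618
  2       375.00       365.9786       731.9572
  3       375.00       361.5496     1,084.6489
  4    25,375.00    24,168.7901    96,675.1602
  Σ                 25,266.7801    98,862.2281
P = 25,266.7801; D_Mac = 3.91274 half-year periods = 1.95637 yrs; D_mod = 1.95637/(1+0.01225) = 1.93269 yrs.
ΔP/P ≈ -D_mod · Δy = -1.93269 × (-0.0145) = +0.028024 = +2.8024%.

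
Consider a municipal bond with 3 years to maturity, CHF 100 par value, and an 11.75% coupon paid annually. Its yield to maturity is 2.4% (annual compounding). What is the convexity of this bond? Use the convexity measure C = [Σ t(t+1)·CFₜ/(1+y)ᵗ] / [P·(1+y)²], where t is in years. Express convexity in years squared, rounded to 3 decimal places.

10.075

With y = 0.024:
  t   CF        PV=CF/(1+0.024)^t    t·PV        t(t+1)·PV
  1        11.75        11.4746        11.4746          22.9492
  2        11.75        11.2057        22.4113          67.2340
  3       111.75       104.0753       312.2259       1,248.9036
  Σ                    126.7556       346.1118       1,339.0868
P = 126.7556.
Convexity = Σ t(t+1)·PV / [P·(1+y)²] = 1,339.0868 / (126.7556 × 1.048576) = 10.07492.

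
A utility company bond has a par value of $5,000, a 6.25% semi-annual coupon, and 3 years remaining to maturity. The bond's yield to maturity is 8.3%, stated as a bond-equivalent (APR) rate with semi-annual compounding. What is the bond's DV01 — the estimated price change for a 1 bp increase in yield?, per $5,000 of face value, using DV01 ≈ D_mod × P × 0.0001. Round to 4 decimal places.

Periodic yield y = 0.0415.
  t   CF        PV=CF/(1+0.0415)^t    t·PV
  1       156.25       150.0240       150.0240
  2       156.25       144.0461       288.0922
  3       156.25       138.3064       414.9191
  4       156.25       132.7954       531.1815
  5       156.25       127.5040       637.5198
  6     5,156.25     4,039.9717    24,239.8300
  Σ                  4,732.6475    26,261.5666
P = 4,732.6475; D_Mac = 5.54902 half-year periods = 2.77451 yrs; D_mod = 2.66396 yrs.
DV01 ≈ 2.66396 × 4,732.6475 × 0.0001 = 1.260757.

$1.2608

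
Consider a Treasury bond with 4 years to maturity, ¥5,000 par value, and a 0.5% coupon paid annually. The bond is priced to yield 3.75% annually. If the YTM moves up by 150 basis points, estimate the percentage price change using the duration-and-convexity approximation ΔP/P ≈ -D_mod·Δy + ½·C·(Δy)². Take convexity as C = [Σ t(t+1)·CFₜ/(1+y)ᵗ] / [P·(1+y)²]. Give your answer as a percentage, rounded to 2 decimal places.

-5.53%

With y = 0.0375:
  t   CF        PV=CF/(1+0.0375)^t    t·PV        t(t+1)·PV
  1        25.00        24.0964        24.0964          48.1928
  2        25.00        23.2254        46.4509         139.3526
  3        25.00        22.3860        67.1579         268.6315
  4     5,025.00     4,336.9423    17,347.7692      86,738.8461
  Σ                  4,406.6501    17,485.4743      87,195.0229
P = 4,406.6501; D_Mac = 3.96797 yrs; D_mod = 3.82455 yrs; C = 18.38260.
Duration effect: -3.82455 × (+0.015) = -0.057368
Convexity effect: 0.5 × 18.38260 × (0.015)² = +0.0020680
ΔP/P ≈ -0.057368 + 0.0020680 = -0.055300 = -5.5300%.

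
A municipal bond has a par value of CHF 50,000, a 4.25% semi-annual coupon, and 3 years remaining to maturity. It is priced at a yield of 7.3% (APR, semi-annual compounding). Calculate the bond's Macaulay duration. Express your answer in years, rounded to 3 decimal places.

2.840 years

Periodic yield y = 0.0365. Discount each cash flow and weight by its period:
  t   CF        PV=CF/(1+0.0365)^t    t·PV
  1     1,062.50     1,025.0844     1,025.0844
  2     1,062.50       988.9864     1,977.9728
  3     1,062.50       954.1596     2,862.4788
  4     1,062.50       920.5592     3,682.2367
  5     1,062.50       888.1420     4,440.7100
  6    51,062.50    41,179.9899   247,079.9391
  Σ                 45,956.9215   261,068.4219
Price P = Σ PV = 45,956.9215.
Macaulay duration = Σ(t·PV) / P = 261,068.4219 / 45,956.9215 = 5.68072 half-year periods.
In years: 5.68072 / 2 = 2.84036 years.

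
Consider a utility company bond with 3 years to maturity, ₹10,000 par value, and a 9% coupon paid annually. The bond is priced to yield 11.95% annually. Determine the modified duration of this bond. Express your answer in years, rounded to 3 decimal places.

Periodic yield y = 0.1195. First find Macaulay duration:
  t   CF        PV=CF/(1+0.1195)^t    t·PV
  1       900.00       803.9303       803.9303
  2       900.00       718.1155     1,436.2310
  3    10,900.00     7,768.8047    23,306.4141
  Σ                  9,290.8506    25,546.5755
P = 9,290.8506; Macaulay duration = 25,546.5755 / 9,290.8506 = 2.74965 years.
Modified duration = D_Mac / (1 + y) = 2.74965 / 1.1195 = 2.45614 years.

2.456 years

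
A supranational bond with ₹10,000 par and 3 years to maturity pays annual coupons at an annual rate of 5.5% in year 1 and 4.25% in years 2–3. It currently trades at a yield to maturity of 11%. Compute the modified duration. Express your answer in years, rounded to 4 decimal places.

Periodic yield y = 0.11. First find Macaulay duration:
  t   CF        PV=CF/(1+0.11)^t    t·PV
  1       550.00       495.4955       495.4955
  2       425.00       344.9395       689.8791
  3    10,425.00     7,622.6702    22,868.0105
  Σ                  8,463.1052    24,053.3850
P = 8,463.1052; Macaulay duration = 24,053.3850 / 8,463.1052 = 2.84215 years.
Modified duration = D_Mac / (1 + y) = 2.84215 / 1.11 = 2.56049 years.

2.5605 years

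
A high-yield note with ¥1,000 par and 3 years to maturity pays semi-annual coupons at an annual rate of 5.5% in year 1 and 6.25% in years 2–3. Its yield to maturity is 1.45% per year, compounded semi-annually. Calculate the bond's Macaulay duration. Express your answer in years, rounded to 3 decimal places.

2.811 years

Periodic yield y = 0.00725. Discount each cash flow and weight by its period:
  t   CF        PV=CF/(1+0.00725)^t    t·PV
  1        27.50        27.3021        27.3021
  2        27.50        27.1055        54.2111
  3        31.25        30.5801        91.7402
  4        31.25        30.3599       121.4398
  5        31.25        30.1414       150.7071
  6     1,031.25       987.5073     5,925.0437
  Σ                  1,132.9963     6,370.4438
Price P = Σ PV = 1,132.9963.
Macaulay duration = Σ(t·PV) / P = 6,370.4438 / 1,132.9963 = 5.62265 half-year periods.
In years: 5.62265 / 2 = 2.81133 years.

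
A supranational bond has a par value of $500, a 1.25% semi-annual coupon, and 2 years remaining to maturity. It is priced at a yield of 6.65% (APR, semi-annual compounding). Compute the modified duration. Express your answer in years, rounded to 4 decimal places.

Periodic yield y = 0.03325. First find Macaulay duration:
  t   CF        PV=CF/(1+0.03325)^t    t·PV
  1        3.125         3.0244         3.0244
  2        3.125         2.9271         5.8542
  3        3.125         2.8329         8.4987
  4      503.125       441.4223     1,765.6891
  Σ                    450.2067     1,783.0665
P = 450.2067; Macaulay duration = 1,783.0665 / 450.2067 = 3.96055 half-year periods = 1.98028 years.
Modified duration = D_Mac / (1 + y) = 1.98028 / 1.03325 = 1.91655 years.

1.9165 years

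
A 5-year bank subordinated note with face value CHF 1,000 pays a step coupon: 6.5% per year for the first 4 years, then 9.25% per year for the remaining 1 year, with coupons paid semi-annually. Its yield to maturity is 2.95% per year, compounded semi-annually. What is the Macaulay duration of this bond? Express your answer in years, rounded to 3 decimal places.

4.411 years

Periodic yield y = 0.01475. Discount each cash flow and weight by its period:
  t   CF        PV=CF/(1+0.01475)^t    t·PV
  1        32.50        32.0276        32.0276
  2        32.50        31.5621        63.1241
  3        32.50        31.1033        93.3098
  4        32.50        30.6512       122.6047
  5        32.50        30.2056       151.0282
  6        32.50        29.7666       178.5995
  7        32.50        29.3339       205.3374
  8        32.50        28.9075       231.2602
  9        46.25        40.5397       364.8570
  10    1,046.25       903.7428     9,037.4284
  Σ                  1,187.8403    10,479.5769
Price P = Σ PV = 1,187.8403.
Macaulay duration = Σ(t·PV) / P = 10,479.5769 / 1,187.8403 = 8.82238 half-year periods.
In years: 8.82238 / 2 = 4.41119 years.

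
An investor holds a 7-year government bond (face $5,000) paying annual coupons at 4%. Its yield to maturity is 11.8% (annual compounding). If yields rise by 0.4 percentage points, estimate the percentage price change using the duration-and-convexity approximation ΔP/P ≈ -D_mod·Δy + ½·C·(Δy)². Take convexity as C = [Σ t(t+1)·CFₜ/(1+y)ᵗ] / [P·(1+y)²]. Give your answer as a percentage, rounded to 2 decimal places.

-2.12%

With y = 0.118:
  t   CF        PV=CF/(1+0.118)^t    t·PV        t(t+1)·PV
  1       200.00       178.8909       178.8909         357.7818
  2       200.00       160.0097       320.0195         960.0584
  3       200.00       143.1214       429.3642       1,717.4568
  4       200.00       128.0156       512.0623       2,560.3113
  5       200.00       114.5041       572.5204       3,435.1225
  6       200.00       102.4187       614.5121       4,301.5846
  7     5,200.00     2,381.8298    16,672.8084     133,382.4670
  Σ                  3,208.7901    19,300.1777     146,714.7824
P = 3,208.7901; D_Mac = 6.01478 yrs; D_mod = 5.37995 yrs; C = 36.58044.
Duration effect: -5.37995 × (+0.004) = -0.021520
Convexity effect: 0.5 × 36.58044 × (0.004)² = +0.0002926
ΔP/P ≈ -0.021520 + 0.0002926 = -0.021227 = -2.1227%.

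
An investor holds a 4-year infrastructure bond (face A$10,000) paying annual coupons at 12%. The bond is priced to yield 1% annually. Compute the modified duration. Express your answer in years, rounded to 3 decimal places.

3.470 years

Periodic yield y = 0.01. First find Macaulay duration:
  t   CF        PV=CF/(1+0.01)^t    t·PV
  1     1,200.00     1,188.1188     1,188.1188
  2     1,200.00     1,176.3553     2,352.7105
  3     1,200.00     1,164.7082     3,494.1245
  4    11,200.00    10,762.9799    43,051.9194
  Σ                 14,292.1621    50,086.8733
P = 14,292.1621; Macaulay duration = 50,086.8733 / 14,292.1621 = 3.50450 years.
Modified duration = D_Mac / (1 + y) = 3.50450 / 1.01 = 3.46980 years.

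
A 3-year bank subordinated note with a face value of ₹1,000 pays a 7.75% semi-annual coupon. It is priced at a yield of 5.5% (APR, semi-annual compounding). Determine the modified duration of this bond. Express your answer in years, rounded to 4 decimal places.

2.6694 years

Periodic yield y = 0.0275. First find Macaulay duration:
  t   CF        PV=CF/(1+0.0275)^t    t·PV
  1        38.75        37.7129        37.7129
  2        38.75        36.7035        73.4071
  3        38.75        35.7212       107.1636
  4        38.75        34.7652       139.0607
  5        38.75        33.8347       169.1736
  6     1,038.75       882.7141     5,296.2845
  Σ                  1,061.4516     5,822.8024
P = 1,061.4516; Macaulay duration = 5,822.8024 / 1,061.4516 = 5.48570 half-year periods = 2.74285 years.
Modified duration = D_Mac / (1 + y) = 2.74285 / 1.0275 = 2.66944 years.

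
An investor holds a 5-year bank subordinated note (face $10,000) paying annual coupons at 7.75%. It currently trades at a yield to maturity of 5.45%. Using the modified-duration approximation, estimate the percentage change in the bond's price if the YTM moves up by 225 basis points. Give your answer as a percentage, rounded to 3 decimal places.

-9.313%

Periodic yield y = 0.0545. Modified duration first:
  t   CF        PV=CF/(1+0.0545)^t    t·PV
  1       775.00       734.9455       734.9455
  2       775.00       696.9611     1,393.9222
  3       775.00       660.9399     1,982.8196
  4       775.00       626.7803     2,507.1214
  5    10,775.00     8,263.8868    41,319.4339
  Σ                 10,983.5136    47,938.2425
P = 10,983.5136; D_Mac = 4.36456 yrs; D_mod = 4.36456/(1+0.0545) = 4.13899 yrs.
ΔP/P ≈ -D_mod · Δy = -4.13899 × (+0.0225) = -0.093127 = -9.3127%.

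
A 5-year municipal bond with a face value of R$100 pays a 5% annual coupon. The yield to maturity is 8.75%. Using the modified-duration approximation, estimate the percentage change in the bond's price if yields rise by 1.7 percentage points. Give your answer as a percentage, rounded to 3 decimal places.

-7.039%

Periodic yield y = 0.0875. Modified duration first:
  t   CF        PV=CF/(1+0.0875)^t    t·PV
  1         5.00         4.5977         4.5977
  2         5.00         4.2278         8.4555
  3         5.00         3.8876        11.6628
  4         5.00         3.5748        14.2992
  5       105.00        69.0308       345.1541
  Σ                     85.3187       384.1694
P = 85.3187; D_Mac = 4.50276 yrs; D_mod = 4.50276/(1+0.0875) = 4.14047 yrs.
ΔP/P ≈ -D_mod · Δy = -4.14047 × (+0.017) = -0.070388 = -7.0388%.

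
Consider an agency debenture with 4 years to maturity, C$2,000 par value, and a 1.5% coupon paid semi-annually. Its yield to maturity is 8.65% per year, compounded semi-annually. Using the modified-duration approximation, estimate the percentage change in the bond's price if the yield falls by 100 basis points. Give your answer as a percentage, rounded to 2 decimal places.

+3.72%

Periodic yield y = 0.04325. Modified duration first:
  t   CF        PV=CF/(1+0.04325)^t    t·PV
  1        15.00        14.3781        14.3781
  2        15.00        13.7821        27.5641
  3        15.00        13.2107        39.6321
  4        15.00        12.6630        50.6521
  5        15.00        12.1381        60.6903
  6        15.00        11.6349        69.8091
  7        15.00        11.1525        78.0675
  8     2,015.00     1,436.0445    11,488.3561
  Σ                  1,525.0039    11,829.1496
P = 1,525.0039; D_Mac = 7.75680 half-year periods = 3.87840 yrs; D_mod = 3.87840/(1+0.04325) = 3.71761 yrs.
ΔP/P ≈ -D_mod · Δy = -3.71761 × (-0.01) = +0.037176 = +3.7176%.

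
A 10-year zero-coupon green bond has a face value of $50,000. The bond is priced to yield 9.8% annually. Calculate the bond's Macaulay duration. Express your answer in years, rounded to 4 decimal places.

10.0000 years

A zero-coupon bond has a single cash flow at maturity, so its Macaulay duration equals its maturity: 10 years.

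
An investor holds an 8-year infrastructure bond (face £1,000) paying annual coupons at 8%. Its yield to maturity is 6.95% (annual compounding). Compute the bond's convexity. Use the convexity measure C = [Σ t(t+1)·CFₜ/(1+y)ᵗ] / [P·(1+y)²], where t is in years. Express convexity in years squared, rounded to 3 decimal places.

With y = 0.0695:
  t   CF        PV=CF/(1+0.0695)^t    t·PV        t(t+1)·PV
  1        80.00        74.8013        74.8013         149.6026
  2        80.00        69.9404       139.8809         419.6427
  3        80.00        65.3955       196.1864         784.7456
  4        80.00        61.1458       244.5833       1,222.9166
  5        80.00        57.1723       285.8617       1,715.1705
  6        80.00        53.4571       320.7425       2,245.1975
  7        80.00        49.9832       349.8827       2,799.0618
  8     1,080.00       630.9246     5,047.3966      45,426.5694
  Σ                  1,062.8203     6,659.3355      54,762.9067
P = 1,062.8203.
Convexity = Σ t(t+1)·PV / [P·(1+y)²] = 54,762.9067 / (1,062.8203 × 1.143830) = 45.04692.

45.047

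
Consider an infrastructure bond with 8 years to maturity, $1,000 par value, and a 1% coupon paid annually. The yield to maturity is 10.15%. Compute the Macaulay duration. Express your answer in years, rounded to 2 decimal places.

7.59 years

Periodic yield y = 0.1015. Discount each cash flow and weight by its year:
  t   CF        PV=CF/(1+0.1015)^t    t·PV
  1        10.00         9.0785         9.0785
  2        10.00         8.2420        16.4839
  3        10.00         7.4825        22.4475
  4        10.00         6.7930        27.1720
  5        10.00         6.1671        30.8353
  6        10.00         5.5988        33.5926
  7        10.00         5.0829        35.5800
  8     1,010.00       466.0638     3,728.5103
  Σ                    514.5085     3,903.7002
Price P = Σ PV = 514.5085.
Macaulay duration = Σ(t·PV) / P = 3,903.7002 / 514.5085 = 7.58724 years.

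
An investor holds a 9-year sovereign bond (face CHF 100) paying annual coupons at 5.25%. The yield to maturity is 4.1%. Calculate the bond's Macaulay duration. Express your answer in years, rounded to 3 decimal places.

7.472 years

Periodic yield y = 0.041. Discount each cash flow and weight by its year:
  t   CF        PV=CF/(1+0.041)^t    t·PV
  1         5.25         5.0432         5.0432
  2         5.25         4.8446         9.6892
  3         5.25         4.6538        13.9614
  4         5.25         4.4705        17.8820
  5         5.25         4.2944        21.4722
  6         5.25         4.1253        24.7518
  7         5.25         3.9628        27.7397
  8         5.25         3.8067        30.4539
  9       105.25        73.3104       659.7935
  Σ                    108.5118       810.7869
Price P = Σ PV = 108.5118.
Macaulay duration = Σ(t·PV) / P = 810.7869 / 108.5118 = 7.47188 years.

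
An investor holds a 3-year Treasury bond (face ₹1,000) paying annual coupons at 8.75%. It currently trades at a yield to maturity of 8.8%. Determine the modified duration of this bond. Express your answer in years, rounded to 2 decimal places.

Periodic yield y = 0.088. First find Macaulay duration:
  t   CF        PV=CF/(1+0.088)^t    t·PV
  1        87.50        80.4228        80.4228
  2        87.50        73.9180       147.8360
  3     1,087.50       844.3890     2,533.1671
  Σ                    998.7298     2,761.4259
P = 998.7298; Macaulay duration = 2,761.4259 / 998.7298 = 2.76494 years.
Modified duration = D_Mac / (1 + y) = 2.76494 / 1.088 = 2.54130 years.

2.54 years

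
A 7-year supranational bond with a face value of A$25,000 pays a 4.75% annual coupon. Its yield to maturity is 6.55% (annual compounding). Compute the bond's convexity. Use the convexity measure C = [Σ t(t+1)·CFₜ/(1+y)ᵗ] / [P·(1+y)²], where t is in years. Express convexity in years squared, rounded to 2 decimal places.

With y = 0.0655:
  t   CF        PV=CF/(1+0.0655)^t    t·PV        t(t+1)·PV
  1     1,187.50     1,114.5002     1,114.5002       2,229.0005
  2     1,187.50     1,045.9880     2,091.9760       6,275.9281
  3     1,187.50       981.6875     2,945.0625      11,780.2499
  4     1,187.50       921.3397     3,685.3589      18,426.7947
  5     1,187.50       864.7018     4,323.5089      25,941.0531
  6     1,187.50       811.5455     4,869.2732      34,084.9126
  7    26,187.50    16,796.5413   117,575.7890     940,606.3124
  Σ                 22,536.3041   136,605.4688   1,039,344.2513
P = 22,536.3041.
Convexity = Σ t(t+1)·PV / [P·(1+y)²] = 1,039,344.2513 / (22,536.3041 × 1.135290) = 40.62280.

40.62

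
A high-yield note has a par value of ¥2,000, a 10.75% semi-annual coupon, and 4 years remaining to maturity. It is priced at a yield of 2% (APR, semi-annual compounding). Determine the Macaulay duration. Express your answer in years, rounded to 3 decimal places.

3.453 years

Periodic yield y = 0.01. Discount each cash flow and weight by its period:
  t   CF        PV=CF/(1+0.01)^t    t·PV
  1       107.50       106.4356       106.4356
  2       107.50       105.3818       210.7637
  3       107.50       104.3384       313.0153
  4       107.50       103.3054       413.2215
  5       107.50       102.2826       511.4128
  6       107.50       101.2699       607.6192
  7       107.50       100.2672       701.8703
  8     2,107.50     1,946.2409    15,569.9271
  Σ                  2,669.5218    18,434.2656
Price P = Σ PV = 2,669.5218.
Macaulay duration = Σ(t·PV) / P = 18,434.2656 / 2,669.5218 = 6.90546 half-year periods.
In years: 6.90546 / 2 = 3.45273 years.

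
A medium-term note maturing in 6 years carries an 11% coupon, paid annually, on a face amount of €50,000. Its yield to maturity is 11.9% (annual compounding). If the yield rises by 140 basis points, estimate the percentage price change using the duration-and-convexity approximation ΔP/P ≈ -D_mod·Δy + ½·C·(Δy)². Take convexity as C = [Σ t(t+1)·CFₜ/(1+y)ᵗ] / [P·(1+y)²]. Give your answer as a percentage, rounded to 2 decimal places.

-5.61%

With y = 0.119:
  t   CF        PV=CF/(1+0.119)^t    t·PV        t(t+1)·PV
  1     5,500.00     4,915.1028     4,915.1028       9,830.2055
  2     5,500.00     4,392.4064     8,784.8128      26,354.4384
  3     5,500.00     3,925.2962    11,775.8885      47,103.5540
  4     5,500.00     3,507.8607    14,031.4429      70,157.2147
  5     5,500.00     3,134.8175    15,674.0873      94,044.5238
  6    55,500.00    28,269.1314   169,614.7882   1,187,303.5172
  Σ                 48,144.6149   224,796.1225   1,434,793.4537
P = 48,144.6149; D_Mac = 4.66919 yrs; D_mod = 4.17264 yrs; C = 23.80025.
Duration effect: -4.17264 × (+0.014) = -0.058417
Convexity effect: 0.5 × 23.80025 × (0.014)² = +0.0023324
ΔP/P ≈ -0.058417 + 0.0023324 = -0.056085 = -5.6085%.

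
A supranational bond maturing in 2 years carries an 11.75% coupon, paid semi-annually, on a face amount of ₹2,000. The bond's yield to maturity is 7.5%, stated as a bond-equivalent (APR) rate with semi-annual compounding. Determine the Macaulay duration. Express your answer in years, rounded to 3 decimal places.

1.846 years

Periodic yield y = 0.0375. Discount each cash flow and weight by its period:
  t   CF        PV=CF/(1+0.0375)^t    t·PV
  1       117.50       113.2530       113.2530
  2       117.50       109.1595       218.3191
  3       117.50       105.2140       315.6420
  4     2,117.50     1,827.5573     7,310.2291
  Σ                  2,155.1838     7,957.4432
Price P = Σ PV = 2,155.1838.
Macaulay duration = Σ(t·PV) / P = 7,957.4432 / 2,155.1838 = 3.69223 half-year periods.
In years: 3.69223 / 2 = 1.84612 years.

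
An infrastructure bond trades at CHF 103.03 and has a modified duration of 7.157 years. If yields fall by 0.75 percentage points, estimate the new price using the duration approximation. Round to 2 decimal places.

CHF 108.56

Duration approximation: ΔP/P ≈ -D_mod · Δy = -7.157 × (-0.0075) = +0.0536775.
New price ≈ 103.03 × (1 + 0.0536775) = 108.560392825.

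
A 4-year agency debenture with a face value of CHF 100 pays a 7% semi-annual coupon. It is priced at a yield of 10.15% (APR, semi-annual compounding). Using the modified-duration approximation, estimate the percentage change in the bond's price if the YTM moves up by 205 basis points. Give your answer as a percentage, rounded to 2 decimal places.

-6.88%

Periodic yield y = 0.05075. Modified duration first:
  t   CF        PV=CF/(1+0.05075)^t    t·PV
  1         3.50         3.3310         3.3310
  2         3.50         3.1701         6.3401
  3         3.50         3.0170         9.0509
  4         3.50         2.8712        11.4850
  5         3.50         2.7326        13.6628
  6         3.50         2.6006        15.6035
  7         3.50         2.4750        17.3249
  8       103.50        69.6539       557.2308
  Σ                     89.8512       634.0291
P = 89.8512; D_Mac = 7.05643 half-year periods = 3.52822 yrs; D_mod = 3.52822/(1+0.05075) = 3.35781 yrs.
ΔP/P ≈ -D_mod · Δy = -3.35781 × (+0.0205) = -0.068835 = -6.8835%.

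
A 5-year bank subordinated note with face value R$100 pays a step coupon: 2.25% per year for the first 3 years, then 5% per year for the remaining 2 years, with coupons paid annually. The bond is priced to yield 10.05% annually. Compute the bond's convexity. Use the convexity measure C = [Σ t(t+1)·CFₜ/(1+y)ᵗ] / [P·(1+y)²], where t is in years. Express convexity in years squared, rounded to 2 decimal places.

With y = 0.1005:
  t   CF        PV=CF/(1+0.1005)^t    t·PV        t(t+1)·PV
  1         2.25         2.0445         2.0445           4.0891
  2         2.25         1.8578         3.7156          11.1469
  3         2.25         1.6882         5.0645          20.2579
  4         5.00         3.4089        13.6355          68.1773
  5       105.00        65.0488       325.2438       1,951.4630
  Σ                     74.0481       349.7039       2,055.1341
P = 74.0481.
Convexity = Σ t(t+1)·PV / [P·(1+y)²] = 2,055.1341 / (74.0481 × 1.211100) = 22.91638.

22.92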